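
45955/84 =547+1/12  =  547.08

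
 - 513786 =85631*( - 6 )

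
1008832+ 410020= 1418852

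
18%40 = 18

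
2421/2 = 1210 + 1/2 =1210.50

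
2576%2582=2576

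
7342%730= 42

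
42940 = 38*1130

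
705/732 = 235/244 = 0.96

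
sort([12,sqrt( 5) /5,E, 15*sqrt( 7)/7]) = [sqrt(5)/5,E,15*sqrt(7 ) /7, 12 ] 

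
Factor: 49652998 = 2^1*23^2*71^1 * 661^1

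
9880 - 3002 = 6878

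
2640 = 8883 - 6243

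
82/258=41/129 = 0.32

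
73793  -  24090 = 49703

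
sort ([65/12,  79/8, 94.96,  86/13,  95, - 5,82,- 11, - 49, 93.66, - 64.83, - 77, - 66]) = [ - 77, - 66, - 64.83, - 49, - 11, - 5,  65/12, 86/13,  79/8,82,  93.66,94.96, 95] 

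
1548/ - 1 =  - 1548/1 = - 1548.00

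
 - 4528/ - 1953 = 2 + 622/1953 = 2.32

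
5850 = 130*45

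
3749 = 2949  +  800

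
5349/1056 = 5 + 23/352 = 5.07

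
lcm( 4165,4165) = 4165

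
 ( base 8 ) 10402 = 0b1000100000010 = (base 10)4354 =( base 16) 1102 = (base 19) c13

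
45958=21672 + 24286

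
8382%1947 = 594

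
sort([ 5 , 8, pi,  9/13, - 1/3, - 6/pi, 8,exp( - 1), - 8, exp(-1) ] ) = [ - 8,  -  6/pi, - 1/3, exp( - 1 ), exp( - 1), 9/13  ,  pi,5,  8 , 8]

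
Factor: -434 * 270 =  - 2^2*3^3*5^1*7^1 *31^1 = -117180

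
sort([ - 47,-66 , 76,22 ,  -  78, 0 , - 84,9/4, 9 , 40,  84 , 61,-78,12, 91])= [ - 84 , - 78 , - 78 , - 66,-47,0,9/4 , 9,12,22, 40, 61, 76,84,91]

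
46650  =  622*75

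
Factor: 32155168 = 2^5*101^1*9949^1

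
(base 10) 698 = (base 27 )pn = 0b1010111010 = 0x2ba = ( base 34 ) ki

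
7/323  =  7/323  =  0.02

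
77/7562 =77/7562 = 0.01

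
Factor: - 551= - 19^1  *29^1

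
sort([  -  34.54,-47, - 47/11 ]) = [-47, - 34.54,-47/11 ]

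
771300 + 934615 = 1705915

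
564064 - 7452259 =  - 6888195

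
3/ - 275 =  - 1 + 272/275  =  - 0.01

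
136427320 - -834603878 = 971031198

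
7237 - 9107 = -1870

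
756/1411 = 756/1411=   0.54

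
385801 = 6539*59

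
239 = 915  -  676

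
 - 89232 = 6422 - 95654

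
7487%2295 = 602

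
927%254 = 165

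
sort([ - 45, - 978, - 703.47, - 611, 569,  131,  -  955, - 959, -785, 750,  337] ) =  [ - 978, - 959, -955, - 785,  -  703.47, - 611, - 45, 131,337, 569, 750]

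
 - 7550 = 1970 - 9520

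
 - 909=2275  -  3184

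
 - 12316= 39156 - 51472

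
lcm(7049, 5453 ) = 289009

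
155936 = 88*1772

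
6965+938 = 7903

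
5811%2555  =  701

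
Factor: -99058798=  -2^1*47^1*1053817^1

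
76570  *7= 535990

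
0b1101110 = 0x6e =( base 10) 110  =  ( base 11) a0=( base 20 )5a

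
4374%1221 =711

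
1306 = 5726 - 4420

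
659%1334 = 659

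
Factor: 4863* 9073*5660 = 2^2*3^1 * 5^1 * 43^1*211^1*283^1 * 1621^1  =  249730514340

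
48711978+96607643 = 145319621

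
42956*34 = 1460504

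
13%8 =5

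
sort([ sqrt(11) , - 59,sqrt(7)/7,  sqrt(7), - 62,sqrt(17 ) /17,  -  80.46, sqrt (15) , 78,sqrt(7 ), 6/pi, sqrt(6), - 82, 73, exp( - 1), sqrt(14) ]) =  [ - 82,-80.46, - 62, - 59, sqrt( 17)/17, exp( - 1),  sqrt( 7)/7,6/pi, sqrt( 6 ),sqrt(7), sqrt( 7), sqrt(11 ),sqrt ( 14),sqrt (15 ),  73,78]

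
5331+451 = 5782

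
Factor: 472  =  2^3*59^1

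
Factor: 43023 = 3^1*14341^1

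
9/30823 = 9/30823= 0.00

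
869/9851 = 869/9851 = 0.09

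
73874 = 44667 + 29207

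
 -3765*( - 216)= 813240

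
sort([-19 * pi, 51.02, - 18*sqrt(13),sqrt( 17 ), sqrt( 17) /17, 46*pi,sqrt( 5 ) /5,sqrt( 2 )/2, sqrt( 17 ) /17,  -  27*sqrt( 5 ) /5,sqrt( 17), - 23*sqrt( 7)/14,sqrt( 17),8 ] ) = [  -  18 *sqrt(13 ), - 19*pi ,  -  27*sqrt(5) /5, - 23*sqrt( 7 ) /14,sqrt( 17 ) /17,  sqrt( 17 ) /17,sqrt( 5 ) /5, sqrt(2) /2, sqrt (17),sqrt(17) , sqrt(17),8,51.02,46 *pi ]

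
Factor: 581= 7^1*83^1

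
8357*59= 493063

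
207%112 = 95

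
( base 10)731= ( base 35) kv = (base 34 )LH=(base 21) 1dh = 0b1011011011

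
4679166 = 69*67814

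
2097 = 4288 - 2191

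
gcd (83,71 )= 1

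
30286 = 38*797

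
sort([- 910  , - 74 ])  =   [ - 910, - 74 ]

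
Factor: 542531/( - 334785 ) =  - 49321/30435 = - 3^ (-1)* 5^( - 1) * 31^1*37^1*43^1*2029^( - 1 )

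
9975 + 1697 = 11672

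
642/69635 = 642/69635 = 0.01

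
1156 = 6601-5445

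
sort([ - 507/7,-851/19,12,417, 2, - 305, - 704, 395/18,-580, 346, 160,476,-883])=[ - 883, -704, - 580,- 305,-507/7, - 851/19, 2,  12,395/18,160,346,417 , 476]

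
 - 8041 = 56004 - 64045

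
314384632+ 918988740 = 1233373372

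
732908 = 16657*44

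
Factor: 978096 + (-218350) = 759746 = 2^1*13^1 * 29221^1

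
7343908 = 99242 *74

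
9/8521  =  9/8521 = 0.00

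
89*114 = 10146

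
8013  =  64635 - 56622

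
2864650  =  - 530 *(-5405)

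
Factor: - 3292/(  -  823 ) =2^2= 4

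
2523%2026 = 497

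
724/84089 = 724/84089=0.01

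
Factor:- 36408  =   - 2^3*3^1 *37^1* 41^1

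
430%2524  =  430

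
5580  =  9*620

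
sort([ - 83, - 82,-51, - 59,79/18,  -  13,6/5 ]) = [ - 83, - 82, - 59, - 51, - 13,6/5,79/18] 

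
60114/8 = 30057/4 =7514.25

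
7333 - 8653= - 1320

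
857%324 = 209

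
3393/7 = 484 + 5/7 = 484.71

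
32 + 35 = 67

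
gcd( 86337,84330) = 9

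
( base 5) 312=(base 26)34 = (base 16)52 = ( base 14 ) 5C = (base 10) 82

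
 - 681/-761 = 681/761 = 0.89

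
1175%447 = 281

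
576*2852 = 1642752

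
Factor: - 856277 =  - 856277^1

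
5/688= 5/688 = 0.01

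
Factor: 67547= 67547^1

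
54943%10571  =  2088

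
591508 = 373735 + 217773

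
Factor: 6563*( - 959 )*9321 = -58665600357 = - 3^1*7^1*13^1*137^1 * 239^1 * 6563^1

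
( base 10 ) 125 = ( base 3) 11122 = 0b1111101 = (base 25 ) 50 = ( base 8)175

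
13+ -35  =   - 22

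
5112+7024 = 12136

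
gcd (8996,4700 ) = 4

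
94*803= 75482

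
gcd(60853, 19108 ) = 1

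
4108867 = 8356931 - 4248064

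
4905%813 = 27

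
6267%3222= 3045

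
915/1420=183/284 = 0.64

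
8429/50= 168 + 29/50 = 168.58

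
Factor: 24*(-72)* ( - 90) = 155520 = 2^7*3^5*5^1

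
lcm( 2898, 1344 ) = 92736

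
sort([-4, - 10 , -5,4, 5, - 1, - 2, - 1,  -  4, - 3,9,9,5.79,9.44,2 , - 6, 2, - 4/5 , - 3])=[  -  10, - 6, - 5, - 4, - 4, - 3, - 3, - 2, - 1, - 1,-4/5,2,2 , 4,5,  5.79,9, 9,9.44] 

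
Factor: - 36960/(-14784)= 2^ ( - 1)*5^1=5/2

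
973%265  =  178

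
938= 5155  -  4217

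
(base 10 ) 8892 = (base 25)E5H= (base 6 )105100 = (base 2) 10001010111100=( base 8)21274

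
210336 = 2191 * 96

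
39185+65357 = 104542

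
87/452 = 87/452 = 0.19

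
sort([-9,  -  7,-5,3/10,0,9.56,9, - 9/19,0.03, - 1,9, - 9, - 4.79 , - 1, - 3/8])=[- 9,  -  9, - 7, - 5, - 4.79, - 1, - 1,-9/19,- 3/8, 0 , 0.03,3/10, 9, 9,9.56 ]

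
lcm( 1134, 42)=1134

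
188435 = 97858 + 90577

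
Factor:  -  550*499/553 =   -  274450/553 = -2^1*5^2 * 7^( -1)*11^1*79^(-1)*499^1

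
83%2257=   83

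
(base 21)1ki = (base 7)2364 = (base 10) 879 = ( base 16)36F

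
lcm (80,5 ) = 80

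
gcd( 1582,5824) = 14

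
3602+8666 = 12268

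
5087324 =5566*914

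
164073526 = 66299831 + 97773695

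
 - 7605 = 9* ( - 845 ) 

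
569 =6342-5773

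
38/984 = 19/492 = 0.04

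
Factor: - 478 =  - 2^1*239^1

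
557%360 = 197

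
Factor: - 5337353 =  - 7^1  *  762479^1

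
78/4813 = 78/4813 = 0.02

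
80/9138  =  40/4569 = 0.01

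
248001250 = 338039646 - 90038396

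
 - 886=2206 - 3092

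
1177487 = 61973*19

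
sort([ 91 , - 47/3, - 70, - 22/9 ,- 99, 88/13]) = [  -  99, - 70, -47/3, - 22/9, 88/13,91]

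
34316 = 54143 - 19827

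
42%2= 0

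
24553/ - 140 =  - 24553/140 = - 175.38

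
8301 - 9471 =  - 1170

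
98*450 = 44100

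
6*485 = 2910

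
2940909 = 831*3539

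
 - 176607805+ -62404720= - 239012525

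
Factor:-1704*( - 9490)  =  2^4*3^1*5^1*13^1*71^1*73^1 = 16170960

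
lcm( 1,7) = 7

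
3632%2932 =700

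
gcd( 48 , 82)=2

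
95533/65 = 1469 + 48/65 = 1469.74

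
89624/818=44812/409 = 109.56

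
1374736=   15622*88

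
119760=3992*30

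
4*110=440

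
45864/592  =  77 + 35/74 =77.47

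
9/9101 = 9/9101 = 0.00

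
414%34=6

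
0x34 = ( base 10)52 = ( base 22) 28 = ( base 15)37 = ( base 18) 2G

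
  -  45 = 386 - 431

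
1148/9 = 1148/9 = 127.56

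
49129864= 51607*952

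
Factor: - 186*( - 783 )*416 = 60585408= 2^6*3^4*13^1*29^1*31^1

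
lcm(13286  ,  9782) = 890162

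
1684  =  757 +927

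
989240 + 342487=1331727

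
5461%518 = 281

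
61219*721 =44138899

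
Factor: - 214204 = -2^2*53551^1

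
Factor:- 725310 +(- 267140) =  - 992450 = - 2^1 *5^2*23^1* 863^1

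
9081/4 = 2270 + 1/4 = 2270.25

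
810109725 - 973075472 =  - 162965747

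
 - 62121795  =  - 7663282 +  - 54458513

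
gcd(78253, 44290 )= 1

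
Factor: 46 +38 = 84 = 2^2*3^1*7^1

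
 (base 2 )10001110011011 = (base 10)9115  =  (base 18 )1A27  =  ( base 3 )110111121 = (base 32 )8SR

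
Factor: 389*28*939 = 10227588 = 2^2*3^1*7^1 *313^1*389^1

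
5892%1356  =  468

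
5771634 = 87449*66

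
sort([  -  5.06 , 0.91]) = [ - 5.06, 0.91]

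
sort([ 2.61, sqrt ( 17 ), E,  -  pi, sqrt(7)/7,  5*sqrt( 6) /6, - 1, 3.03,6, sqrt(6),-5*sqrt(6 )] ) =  [- 5* sqrt( 6), - pi, - 1, sqrt(7)/7, 5*sqrt ( 6)/6, sqrt(6), 2.61,E,3.03, sqrt ( 17), 6]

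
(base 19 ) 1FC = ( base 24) 13A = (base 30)ls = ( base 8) 1222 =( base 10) 658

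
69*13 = 897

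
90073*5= 450365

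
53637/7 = 53637/7 = 7662.43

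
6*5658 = 33948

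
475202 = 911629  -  436427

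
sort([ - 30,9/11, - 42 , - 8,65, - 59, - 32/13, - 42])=[- 59,  -  42, - 42,-30, - 8,-32/13, 9/11, 65]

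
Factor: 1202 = 2^1*601^1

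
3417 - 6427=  -3010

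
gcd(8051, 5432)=97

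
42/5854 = 21/2927 =0.01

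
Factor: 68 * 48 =2^6*3^1 * 17^1 = 3264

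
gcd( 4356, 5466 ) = 6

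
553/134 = 4+17/134 = 4.13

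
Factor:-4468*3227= - 2^2*7^1*461^1 * 1117^1 = -14418236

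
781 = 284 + 497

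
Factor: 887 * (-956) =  - 2^2*239^1*887^1 = - 847972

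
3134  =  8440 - 5306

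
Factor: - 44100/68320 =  - 315/488 = - 2^(-3)*3^2*5^1*7^1 * 61^( - 1) 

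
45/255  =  3/17= 0.18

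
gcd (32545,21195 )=5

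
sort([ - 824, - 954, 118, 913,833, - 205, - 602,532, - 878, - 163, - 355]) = [ - 954, - 878, - 824 , - 602,  -  355, - 205, - 163, 118, 532, 833,913] 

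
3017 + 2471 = 5488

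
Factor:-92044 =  - 2^2 * 23011^1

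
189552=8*23694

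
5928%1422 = 240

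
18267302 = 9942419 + 8324883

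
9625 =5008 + 4617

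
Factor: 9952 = 2^5*311^1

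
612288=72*8504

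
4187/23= 182 + 1/23  =  182.04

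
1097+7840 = 8937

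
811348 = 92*8819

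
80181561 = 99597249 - 19415688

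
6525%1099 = 1030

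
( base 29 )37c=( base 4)222302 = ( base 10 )2738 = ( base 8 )5262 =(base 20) 6gi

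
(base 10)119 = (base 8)167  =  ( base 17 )70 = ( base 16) 77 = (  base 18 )6B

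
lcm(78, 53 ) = 4134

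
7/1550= 7/1550 =0.00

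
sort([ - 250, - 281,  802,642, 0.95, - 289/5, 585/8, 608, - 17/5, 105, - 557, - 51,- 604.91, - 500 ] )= [ - 604.91,-557, - 500,-281, - 250,-289/5, - 51 , -17/5,0.95,585/8,105,608, 642,  802] 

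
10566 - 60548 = -49982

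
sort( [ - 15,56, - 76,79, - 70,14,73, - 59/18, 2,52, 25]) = [ - 76, - 70,-15, - 59/18,2,14 , 25, 52,56 , 73, 79 ]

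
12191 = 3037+9154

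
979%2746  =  979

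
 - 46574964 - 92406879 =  - 138981843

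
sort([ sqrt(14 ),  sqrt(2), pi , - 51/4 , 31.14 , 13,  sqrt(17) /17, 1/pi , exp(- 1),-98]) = [ - 98, - 51/4, sqrt(17)/17,  1/pi,exp( - 1 ), sqrt(2 ), pi, sqrt(14),13,31.14 ]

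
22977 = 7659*3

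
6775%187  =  43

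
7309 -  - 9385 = 16694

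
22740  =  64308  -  41568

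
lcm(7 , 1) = 7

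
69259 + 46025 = 115284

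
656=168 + 488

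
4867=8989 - 4122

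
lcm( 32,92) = 736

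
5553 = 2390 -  - 3163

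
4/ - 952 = -1+237/238 = -0.00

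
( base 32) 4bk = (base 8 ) 10564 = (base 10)4468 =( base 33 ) 43d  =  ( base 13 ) 2059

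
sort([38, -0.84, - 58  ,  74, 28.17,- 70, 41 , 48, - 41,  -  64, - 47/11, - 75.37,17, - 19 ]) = [ - 75.37, - 70, - 64, - 58, - 41,  -  19, - 47/11 , - 0.84,  17, 28.17, 38,41, 48, 74 ]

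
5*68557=342785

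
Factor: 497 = 7^1*71^1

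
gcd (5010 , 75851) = 1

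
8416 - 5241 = 3175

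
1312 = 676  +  636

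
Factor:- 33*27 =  - 3^4*11^1 = - 891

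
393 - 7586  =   - 7193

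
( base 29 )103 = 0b1101001100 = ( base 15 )3b4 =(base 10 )844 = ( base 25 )18j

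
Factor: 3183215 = 5^1*7^1*103^1 * 883^1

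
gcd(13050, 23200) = 1450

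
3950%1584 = 782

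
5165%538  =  323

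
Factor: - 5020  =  -2^2*5^1  *  251^1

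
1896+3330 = 5226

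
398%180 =38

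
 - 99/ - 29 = 3+12/29 = 3.41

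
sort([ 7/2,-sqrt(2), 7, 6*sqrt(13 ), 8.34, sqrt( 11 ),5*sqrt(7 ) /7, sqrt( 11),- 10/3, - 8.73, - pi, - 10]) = [ - 10, - 8.73, - 10/3,-pi, -sqrt( 2 ), 5*sqrt(7)/7, sqrt( 11),sqrt(11),7/2, 7,8.34, 6*sqrt( 13)] 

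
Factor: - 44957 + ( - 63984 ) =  - 7^1*79^1*197^1 = - 108941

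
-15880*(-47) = 746360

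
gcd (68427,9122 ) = 1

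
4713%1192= 1137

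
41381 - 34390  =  6991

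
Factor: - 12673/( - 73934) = 2^( - 1) * 7^( - 1) * 19^1*23^1*29^1 * 5281^(-1)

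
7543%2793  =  1957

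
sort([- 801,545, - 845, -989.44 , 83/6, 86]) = [ - 989.44,-845 , -801, 83/6, 86,545]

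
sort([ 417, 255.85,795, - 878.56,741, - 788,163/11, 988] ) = [ - 878.56, - 788, 163/11, 255.85, 417, 741, 795,  988]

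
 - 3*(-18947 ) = 56841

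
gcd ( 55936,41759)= 1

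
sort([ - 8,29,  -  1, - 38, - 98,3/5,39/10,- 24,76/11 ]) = [-98, - 38, - 24, - 8, - 1, 3/5, 39/10 , 76/11,29 ] 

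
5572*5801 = 32323172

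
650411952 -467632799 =182779153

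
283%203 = 80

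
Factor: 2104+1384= 3488 = 2^5*109^1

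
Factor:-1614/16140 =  - 1/10=- 2^(-1 )*5^( - 1)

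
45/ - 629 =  -1 + 584/629 = - 0.07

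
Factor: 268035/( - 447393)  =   - 535/893 = -5^1*19^( - 1)*47^( - 1) * 107^1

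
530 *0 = 0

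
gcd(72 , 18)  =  18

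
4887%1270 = 1077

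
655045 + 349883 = 1004928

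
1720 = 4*430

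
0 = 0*125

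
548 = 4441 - 3893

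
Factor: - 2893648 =  -  2^4*223^1 * 811^1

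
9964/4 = 2491 = 2491.00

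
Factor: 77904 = 2^4*3^2*541^1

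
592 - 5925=  -  5333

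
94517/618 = 94517/618 = 152.94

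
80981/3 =80981/3 = 26993.67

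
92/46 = 2 = 2.00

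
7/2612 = 7/2612 = 0.00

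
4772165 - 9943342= -5171177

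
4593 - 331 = 4262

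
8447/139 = 8447/139 = 60.77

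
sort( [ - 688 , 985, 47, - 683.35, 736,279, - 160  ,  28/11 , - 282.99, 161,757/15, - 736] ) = [ - 736,  -  688, - 683.35, - 282.99,-160,28/11, 47, 757/15, 161 , 279, 736, 985]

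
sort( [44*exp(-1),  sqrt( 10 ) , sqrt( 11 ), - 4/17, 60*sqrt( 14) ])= [ - 4/17,  sqrt( 10 ) , sqrt( 11 ), 44*exp( - 1),  60 * sqrt( 14 )]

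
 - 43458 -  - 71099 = 27641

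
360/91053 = 40/10117 = 0.00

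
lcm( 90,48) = 720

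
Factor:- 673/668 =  - 2^( - 2)*167^( - 1)*673^1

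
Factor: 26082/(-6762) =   -  3^3*7^ (  -  1) = -  27/7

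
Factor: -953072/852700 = -2^2 * 5^(-2 ) * 8527^(-1 )* 59567^1= -238268/213175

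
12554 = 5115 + 7439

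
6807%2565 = 1677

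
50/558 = 25/279= 0.09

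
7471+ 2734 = 10205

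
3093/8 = 386 + 5/8 = 386.62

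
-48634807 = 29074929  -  77709736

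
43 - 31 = 12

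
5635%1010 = 585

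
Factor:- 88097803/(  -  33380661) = 3^( - 1 )* 11126887^( - 1 ) * 88097803^1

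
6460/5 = 1292 = 1292.00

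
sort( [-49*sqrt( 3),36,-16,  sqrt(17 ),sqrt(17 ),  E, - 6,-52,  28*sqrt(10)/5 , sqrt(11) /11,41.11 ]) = [-49*sqrt(3 ),- 52, - 16,  -  6,  sqrt(11) /11,E, sqrt(17 ),sqrt (17 ) , 28 * sqrt(10)/5, 36,41.11 ] 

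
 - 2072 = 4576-6648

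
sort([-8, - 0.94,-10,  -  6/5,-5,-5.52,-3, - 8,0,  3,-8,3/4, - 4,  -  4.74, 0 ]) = [  -  10,- 8,-8,-8 , - 5.52, - 5,-4.74, - 4,- 3, - 6/5,-0.94,0 , 0,3/4,3] 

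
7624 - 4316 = 3308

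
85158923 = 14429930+70728993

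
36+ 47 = 83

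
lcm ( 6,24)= 24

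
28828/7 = 4118 + 2/7 = 4118.29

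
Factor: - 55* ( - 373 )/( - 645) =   -  4103/129 = - 3^( - 1 )*11^1*43^(-1)*373^1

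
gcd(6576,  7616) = 16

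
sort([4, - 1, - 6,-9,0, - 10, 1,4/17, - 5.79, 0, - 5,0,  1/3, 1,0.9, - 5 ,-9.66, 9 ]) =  [ - 10, - 9.66,  -  9, - 6, - 5.79, - 5, - 5, - 1, 0,0, 0, 4/17,1/3, 0.9 , 1 , 1, 4,9] 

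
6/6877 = 6/6877  =  0.00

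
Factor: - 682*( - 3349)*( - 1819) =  - 4154628742 = -2^1*11^1*17^2*31^1*107^1*197^1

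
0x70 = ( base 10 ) 112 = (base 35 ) 37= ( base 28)40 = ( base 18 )64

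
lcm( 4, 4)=4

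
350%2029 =350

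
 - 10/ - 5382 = 5/2691 =0.00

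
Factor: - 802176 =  - 2^7 * 3^1 * 2089^1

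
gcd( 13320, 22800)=120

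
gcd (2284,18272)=2284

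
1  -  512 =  - 511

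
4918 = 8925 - 4007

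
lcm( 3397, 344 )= 27176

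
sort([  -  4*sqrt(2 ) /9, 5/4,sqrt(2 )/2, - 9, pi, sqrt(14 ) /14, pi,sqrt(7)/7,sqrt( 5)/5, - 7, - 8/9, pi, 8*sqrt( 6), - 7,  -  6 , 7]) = [ - 9, - 7, - 7,  -  6, - 8/9, - 4 * sqrt(2 ) /9, sqrt(14 )/14, sqrt(7)/7,sqrt( 5)/5,sqrt(2)/2, 5/4, pi,  pi,pi, 7, 8*sqrt( 6) ] 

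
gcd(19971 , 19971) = 19971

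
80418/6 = 13403 = 13403.00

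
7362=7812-450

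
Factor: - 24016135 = - 5^1 * 11^1*13^1*33589^1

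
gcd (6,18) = 6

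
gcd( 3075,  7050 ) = 75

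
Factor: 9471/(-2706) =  - 7/2=- 2^( - 1 )*7^1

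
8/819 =8/819  =  0.01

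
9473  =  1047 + 8426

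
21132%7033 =33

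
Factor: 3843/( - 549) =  - 7^1 = - 7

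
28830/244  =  14415/122= 118.16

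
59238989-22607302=36631687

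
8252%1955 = 432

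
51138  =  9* 5682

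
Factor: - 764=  - 2^2*191^1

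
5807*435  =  2526045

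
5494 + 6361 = 11855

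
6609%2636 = 1337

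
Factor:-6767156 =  - 2^2 * 11^1*17^1*83^1 * 109^1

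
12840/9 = 4280/3 = 1426.67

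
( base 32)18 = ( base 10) 40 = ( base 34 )16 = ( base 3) 1111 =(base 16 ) 28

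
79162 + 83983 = 163145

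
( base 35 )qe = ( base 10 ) 924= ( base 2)1110011100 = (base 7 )2460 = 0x39C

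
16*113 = 1808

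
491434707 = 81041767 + 410392940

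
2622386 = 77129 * 34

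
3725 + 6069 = 9794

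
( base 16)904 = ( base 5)33213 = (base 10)2308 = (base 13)1087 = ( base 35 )1UX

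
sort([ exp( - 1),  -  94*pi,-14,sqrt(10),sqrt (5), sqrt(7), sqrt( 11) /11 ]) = [ - 94 * pi, - 14,sqrt (11)/11 , exp( - 1),sqrt( 5),  sqrt( 7),sqrt( 10)]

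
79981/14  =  79981/14 = 5712.93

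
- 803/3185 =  - 1 + 2382/3185 = -0.25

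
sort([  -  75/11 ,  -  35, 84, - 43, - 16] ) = [ - 43, - 35 , - 16, - 75/11 , 84 ] 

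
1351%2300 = 1351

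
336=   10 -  - 326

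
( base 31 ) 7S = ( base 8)365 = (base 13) 15b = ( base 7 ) 500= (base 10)245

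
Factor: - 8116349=- 139^1*58391^1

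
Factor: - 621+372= -249= - 3^1*83^1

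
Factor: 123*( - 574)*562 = - 39678324= -  2^2*3^1*7^1*41^2*281^1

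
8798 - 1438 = 7360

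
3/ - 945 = -1 + 314/315= -0.00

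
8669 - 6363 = 2306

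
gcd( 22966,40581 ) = 1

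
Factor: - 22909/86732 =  - 2^(-2 )*31^1*739^1*21683^( - 1 ) 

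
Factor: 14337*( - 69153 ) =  - 991446561  =  -  3^6*7^1*37^1*59^1*89^1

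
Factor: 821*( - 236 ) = -2^2*59^1*821^1 = - 193756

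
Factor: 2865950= 2^1 *5^2 * 31^1*43^2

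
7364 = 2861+4503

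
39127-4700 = 34427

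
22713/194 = 117 + 15/194  =  117.08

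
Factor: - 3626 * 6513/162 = -3^(  -  3) * 7^2*13^1*37^1*167^1 = -  3936023/27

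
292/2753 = 292/2753 = 0.11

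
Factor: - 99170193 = -3^1*33056731^1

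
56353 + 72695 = 129048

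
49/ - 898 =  - 1 + 849/898 = - 0.05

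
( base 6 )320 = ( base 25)4K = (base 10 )120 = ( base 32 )3O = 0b1111000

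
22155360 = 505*43872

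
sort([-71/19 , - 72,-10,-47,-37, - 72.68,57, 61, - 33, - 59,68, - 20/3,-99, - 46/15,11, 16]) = [-99,-72.68, - 72,-59 ,-47, - 37, - 33,-10 , - 20/3,-71/19, - 46/15,11, 16, 57, 61, 68 ] 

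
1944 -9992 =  - 8048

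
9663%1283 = 682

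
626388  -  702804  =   - 76416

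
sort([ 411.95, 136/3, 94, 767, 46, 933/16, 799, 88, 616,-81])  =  [-81, 136/3 , 46, 933/16,88  ,  94, 411.95,616, 767, 799]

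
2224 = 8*278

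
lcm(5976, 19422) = 77688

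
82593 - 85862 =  - 3269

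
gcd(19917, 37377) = 9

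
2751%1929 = 822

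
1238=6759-5521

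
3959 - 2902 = 1057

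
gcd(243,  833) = 1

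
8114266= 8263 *982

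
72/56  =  1 + 2/7 = 1.29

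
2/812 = 1/406 = 0.00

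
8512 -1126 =7386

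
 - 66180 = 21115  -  87295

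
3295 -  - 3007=6302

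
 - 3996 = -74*54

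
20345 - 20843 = -498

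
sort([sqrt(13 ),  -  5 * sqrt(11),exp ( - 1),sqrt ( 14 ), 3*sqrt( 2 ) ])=[ - 5 * sqrt(11 ),  exp( -1),sqrt( 13 ), sqrt( 14), 3*sqrt( 2)] 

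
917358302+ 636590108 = 1553948410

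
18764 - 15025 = 3739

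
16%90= 16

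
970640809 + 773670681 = 1744311490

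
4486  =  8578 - 4092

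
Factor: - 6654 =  - 2^1*3^1* 1109^1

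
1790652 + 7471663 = 9262315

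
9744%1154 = 512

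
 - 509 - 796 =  - 1305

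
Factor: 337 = 337^1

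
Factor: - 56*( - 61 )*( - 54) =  - 2^4*3^3 * 7^1 * 61^1 = - 184464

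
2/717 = 2/717 = 0.00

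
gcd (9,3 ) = 3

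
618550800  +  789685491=1408236291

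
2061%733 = 595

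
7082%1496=1098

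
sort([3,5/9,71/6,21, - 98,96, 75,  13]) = [ - 98,5/9, 3,71/6 , 13,21,75,96] 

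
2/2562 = 1/1281 = 0.00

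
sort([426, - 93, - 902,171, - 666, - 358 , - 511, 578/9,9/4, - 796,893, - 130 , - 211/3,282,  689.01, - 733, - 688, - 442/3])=[ - 902, - 796, - 733, - 688,- 666 , - 511, - 358, - 442/3 , - 130, - 93, - 211/3,9/4,  578/9,171,282,426, 689.01,893] 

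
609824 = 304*2006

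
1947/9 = 216  +  1/3 = 216.33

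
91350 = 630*145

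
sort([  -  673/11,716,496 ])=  [ - 673/11, 496,716] 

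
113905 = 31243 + 82662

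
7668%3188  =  1292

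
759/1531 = 759/1531 =0.50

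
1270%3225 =1270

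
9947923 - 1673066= 8274857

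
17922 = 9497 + 8425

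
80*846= 67680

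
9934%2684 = 1882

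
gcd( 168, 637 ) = 7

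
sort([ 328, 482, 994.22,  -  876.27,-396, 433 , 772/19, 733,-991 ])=[  -  991, - 876.27, - 396,772/19, 328, 433, 482, 733, 994.22]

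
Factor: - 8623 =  - 8623^1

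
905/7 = 905/7 = 129.29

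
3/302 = 3/302 = 0.01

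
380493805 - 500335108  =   - 119841303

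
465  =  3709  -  3244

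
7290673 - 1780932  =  5509741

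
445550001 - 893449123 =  - 447899122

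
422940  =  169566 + 253374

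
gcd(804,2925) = 3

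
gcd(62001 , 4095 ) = 9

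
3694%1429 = 836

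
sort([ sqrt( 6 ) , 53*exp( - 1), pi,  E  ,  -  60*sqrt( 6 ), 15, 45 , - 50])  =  [-60*sqrt(6), - 50,sqrt(6), E, pi,15,53*exp( - 1)  ,  45] 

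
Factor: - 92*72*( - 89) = 2^5*3^2*23^1*89^1 = 589536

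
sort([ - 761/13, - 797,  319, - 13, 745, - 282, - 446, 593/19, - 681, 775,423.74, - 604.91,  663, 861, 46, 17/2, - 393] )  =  [-797 , - 681, - 604.91, - 446, - 393,  -  282, - 761/13, - 13, 17/2,593/19,46, 319,423.74, 663, 745, 775,861 ]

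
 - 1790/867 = -1790/867 = - 2.06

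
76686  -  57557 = 19129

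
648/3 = 216 = 216.00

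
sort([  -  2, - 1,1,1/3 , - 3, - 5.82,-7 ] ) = [-7, - 5.82, - 3,  -  2, - 1, 1/3, 1]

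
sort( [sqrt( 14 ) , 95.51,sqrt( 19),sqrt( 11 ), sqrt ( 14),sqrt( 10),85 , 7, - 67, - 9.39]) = [-67, - 9.39, sqrt( 10 ),sqrt( 11 ),sqrt( 14),sqrt (14),  sqrt( 19 ), 7,85,95.51 ] 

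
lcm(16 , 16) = 16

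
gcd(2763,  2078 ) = 1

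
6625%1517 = 557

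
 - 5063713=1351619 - 6415332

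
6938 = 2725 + 4213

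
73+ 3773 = 3846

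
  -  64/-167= 64/167 = 0.38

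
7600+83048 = 90648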